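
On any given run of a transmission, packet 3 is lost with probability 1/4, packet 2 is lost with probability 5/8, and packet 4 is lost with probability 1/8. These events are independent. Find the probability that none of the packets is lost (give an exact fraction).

P(none) = (1 − 1/4) × (1 − 5/8) × (1 − 1/8) = 3/4 × 3/8 × 7/8 = 63/256

63/256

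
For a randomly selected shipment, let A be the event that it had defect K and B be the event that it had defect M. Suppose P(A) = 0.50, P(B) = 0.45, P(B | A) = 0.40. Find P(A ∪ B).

0.75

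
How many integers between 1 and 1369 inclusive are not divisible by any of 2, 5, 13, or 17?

⌊1369/2⌋ + ⌊1369/5⌋ + ⌊1369/13⌋ + ⌊1369/17⌋ − ⌊1369/10⌋ − ⌊1369/26⌋ − ⌊1369/34⌋ − ⌊1369/65⌋ − ⌊1369/85⌋ − ⌊1369/221⌋ + ⌊1369/130⌋ + ⌊1369/170⌋ + ⌊1369/442⌋ + ⌊1369/1105⌋ − ⌊1369/2210⌋ = 684 + 273 + 105 + 80 − 136 − 52 − 40 − 21 − 16 − 6 + 10 + 8 + 3 + 1 − 0 = 893
1369 − 893 = 476

476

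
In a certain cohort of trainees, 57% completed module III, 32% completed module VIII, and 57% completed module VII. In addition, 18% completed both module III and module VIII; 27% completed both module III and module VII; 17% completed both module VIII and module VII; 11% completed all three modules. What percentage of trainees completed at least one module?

95%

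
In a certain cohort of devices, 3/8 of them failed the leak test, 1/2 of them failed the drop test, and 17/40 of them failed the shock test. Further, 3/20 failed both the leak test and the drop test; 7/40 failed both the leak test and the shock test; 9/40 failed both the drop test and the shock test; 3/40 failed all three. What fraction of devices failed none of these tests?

Apply inclusion-exclusion:
P(≥1) = 3/8 + 1/2 + 17/40 − 3/20 − 7/40 − 9/40 + 3/40 = 33/40
P(none) = 1 − 33/40 = 7/40

7/40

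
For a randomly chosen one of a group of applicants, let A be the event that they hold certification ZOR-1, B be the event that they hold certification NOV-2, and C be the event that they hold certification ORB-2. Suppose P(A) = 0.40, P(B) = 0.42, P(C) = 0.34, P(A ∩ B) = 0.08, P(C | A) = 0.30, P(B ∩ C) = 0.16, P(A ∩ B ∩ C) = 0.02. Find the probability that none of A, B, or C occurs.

P(A ∩ C) = P(A)·P(C|A) = 0.40 × 0.30 = 0.12
P(A ∪ B ∪ C) = 0.40 + 0.42 + 0.34 − 0.08 − 0.12 − 0.16 + 0.02 = 0.82
P(none) = 1 − 0.82 = 0.18

0.18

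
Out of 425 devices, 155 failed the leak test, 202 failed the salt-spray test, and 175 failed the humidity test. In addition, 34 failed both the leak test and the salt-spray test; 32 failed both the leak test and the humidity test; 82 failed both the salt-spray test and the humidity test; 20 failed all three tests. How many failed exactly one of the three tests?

296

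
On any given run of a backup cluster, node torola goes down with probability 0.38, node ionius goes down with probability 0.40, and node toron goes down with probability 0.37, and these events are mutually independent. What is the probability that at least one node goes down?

P(none) = (1 − 0.38) × (1 − 0.40) × (1 − 0.37) = 0.62 × 0.60 × 0.63 = 0.23436
P(at least one) = 1 − 0.23436 = 0.76564

0.76564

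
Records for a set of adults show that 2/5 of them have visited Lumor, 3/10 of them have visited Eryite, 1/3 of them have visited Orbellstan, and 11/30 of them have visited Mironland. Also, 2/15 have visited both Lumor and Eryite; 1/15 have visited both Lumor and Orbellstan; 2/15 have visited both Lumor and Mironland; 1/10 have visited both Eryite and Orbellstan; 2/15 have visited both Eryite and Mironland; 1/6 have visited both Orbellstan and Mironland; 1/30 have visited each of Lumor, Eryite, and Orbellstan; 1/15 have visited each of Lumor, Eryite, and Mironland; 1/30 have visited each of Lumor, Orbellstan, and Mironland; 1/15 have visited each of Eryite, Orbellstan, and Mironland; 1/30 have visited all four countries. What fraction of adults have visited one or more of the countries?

P(at least one) = 2/5 + 3/10 + 1/3 + 11/30 − 2/15 − 1/15 − 2/15 − 1/10 − 2/15 − 1/6 + 1/30 + 1/15 + 1/30 + 1/15 − 1/30 = 5/6

5/6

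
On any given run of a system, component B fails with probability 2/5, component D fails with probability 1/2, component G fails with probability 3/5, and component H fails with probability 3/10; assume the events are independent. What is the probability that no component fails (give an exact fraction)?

P(none) = (1 − 2/5) × (1 − 1/2) × (1 − 3/5) × (1 − 3/10) = 3/5 × 1/2 × 2/5 × 7/10 = 21/250

21/250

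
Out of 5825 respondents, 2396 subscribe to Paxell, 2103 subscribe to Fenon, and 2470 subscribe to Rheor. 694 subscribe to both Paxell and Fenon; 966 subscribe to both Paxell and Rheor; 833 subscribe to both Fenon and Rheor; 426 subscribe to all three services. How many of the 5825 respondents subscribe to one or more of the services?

4902

Inclusion–exclusion gives
|union| = 2396 + 2103 + 2470 − 694 − 966 − 833 + 426 = 4902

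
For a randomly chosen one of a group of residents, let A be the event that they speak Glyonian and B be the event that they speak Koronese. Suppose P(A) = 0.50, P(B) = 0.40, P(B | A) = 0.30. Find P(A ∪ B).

0.75

P(A ∩ B) = P(A)·P(B|A) = 0.50 × 0.30 = 0.15
P(A ∪ B) = 0.50 + 0.40 − 0.15 = 0.75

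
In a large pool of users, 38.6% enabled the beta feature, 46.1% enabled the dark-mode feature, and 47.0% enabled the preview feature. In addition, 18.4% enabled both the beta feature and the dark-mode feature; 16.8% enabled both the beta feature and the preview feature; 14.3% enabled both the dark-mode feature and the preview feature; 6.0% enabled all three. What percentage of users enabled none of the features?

11.8%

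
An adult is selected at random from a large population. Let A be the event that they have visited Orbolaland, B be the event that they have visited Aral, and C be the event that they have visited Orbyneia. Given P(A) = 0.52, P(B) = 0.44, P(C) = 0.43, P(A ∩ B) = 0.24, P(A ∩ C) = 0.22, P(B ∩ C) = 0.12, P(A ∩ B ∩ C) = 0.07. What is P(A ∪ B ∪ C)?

Inclusion–exclusion gives
P(A ∪ B ∪ C) = 0.52 + 0.44 + 0.43 − 0.24 − 0.22 − 0.12 + 0.07 = 0.88

0.88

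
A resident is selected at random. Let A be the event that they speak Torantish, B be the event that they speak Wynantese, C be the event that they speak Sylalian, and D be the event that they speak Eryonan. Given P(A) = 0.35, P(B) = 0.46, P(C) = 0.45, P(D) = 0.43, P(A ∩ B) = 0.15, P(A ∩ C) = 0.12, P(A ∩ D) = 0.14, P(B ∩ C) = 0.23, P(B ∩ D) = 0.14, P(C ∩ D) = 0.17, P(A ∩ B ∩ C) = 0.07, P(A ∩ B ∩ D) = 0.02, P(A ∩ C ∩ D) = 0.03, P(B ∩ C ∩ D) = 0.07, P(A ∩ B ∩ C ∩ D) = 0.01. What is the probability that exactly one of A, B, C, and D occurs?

0.32

Using the inclusion–exclusion count for exactly one event:
P(exactly one) = 0.35 + 0.46 + 0.45 + 0.43 − 2·0.15 − 2·0.12 − 2·0.14 − 2·0.23 − 2·0.14 − 2·0.17 + 3·0.07 + 3·0.02 + 3·0.03 + 3·0.07 − 4·0.01 = 0.32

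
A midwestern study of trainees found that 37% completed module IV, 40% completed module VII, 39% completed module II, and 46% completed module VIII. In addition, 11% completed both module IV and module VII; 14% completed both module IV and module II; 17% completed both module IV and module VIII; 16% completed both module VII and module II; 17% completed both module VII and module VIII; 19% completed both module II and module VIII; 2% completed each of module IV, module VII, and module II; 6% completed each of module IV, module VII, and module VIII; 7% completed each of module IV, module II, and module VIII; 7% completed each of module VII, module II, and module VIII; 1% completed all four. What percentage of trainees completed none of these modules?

Using inclusion–exclusion:
P(union) = 37 + 40 + 39 + 46 − 11 − 14 − 17 − 16 − 17 − 19 + 2 + 6 + 7 + 7 − 1 = 89%
P(none) = 100% − 89% = 11%

11%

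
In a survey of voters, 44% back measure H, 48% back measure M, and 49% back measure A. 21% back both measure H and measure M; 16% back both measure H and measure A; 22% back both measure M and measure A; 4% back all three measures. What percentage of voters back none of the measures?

P(union) = 44 + 48 + 49 − 21 − 16 − 22 + 4 = 86%
P(none) = 100% − 86% = 14%

14%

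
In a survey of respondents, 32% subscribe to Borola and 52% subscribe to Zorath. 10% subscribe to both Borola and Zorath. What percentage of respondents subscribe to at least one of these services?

74%

Inclusion–exclusion gives
P(at least one) = 32 + 52 − 10 = 74%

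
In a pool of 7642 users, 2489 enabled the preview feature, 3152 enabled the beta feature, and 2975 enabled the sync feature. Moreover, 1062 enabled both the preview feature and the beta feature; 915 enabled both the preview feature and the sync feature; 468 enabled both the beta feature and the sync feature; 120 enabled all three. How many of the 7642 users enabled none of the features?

1351

Inclusion–exclusion gives
|at least one| = 2489 + 3152 + 2975 − 1062 − 915 − 468 + 120 = 6291
None: 7642 − 6291 = 1351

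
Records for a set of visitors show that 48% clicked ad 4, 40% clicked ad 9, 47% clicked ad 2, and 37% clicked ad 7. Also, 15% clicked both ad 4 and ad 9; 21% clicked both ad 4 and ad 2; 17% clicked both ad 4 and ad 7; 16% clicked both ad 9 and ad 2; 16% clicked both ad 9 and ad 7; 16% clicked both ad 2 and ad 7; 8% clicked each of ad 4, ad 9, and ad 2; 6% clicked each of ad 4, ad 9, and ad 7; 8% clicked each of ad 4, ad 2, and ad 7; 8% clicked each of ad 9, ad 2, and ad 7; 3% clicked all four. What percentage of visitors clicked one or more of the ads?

98%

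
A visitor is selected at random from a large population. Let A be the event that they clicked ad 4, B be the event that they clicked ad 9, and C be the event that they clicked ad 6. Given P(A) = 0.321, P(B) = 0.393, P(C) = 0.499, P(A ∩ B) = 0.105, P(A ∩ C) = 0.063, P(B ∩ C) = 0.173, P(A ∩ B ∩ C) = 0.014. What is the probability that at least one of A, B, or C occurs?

0.886

Apply inclusion-exclusion:
P(A ∪ B ∪ C) = 0.321 + 0.393 + 0.499 − 0.105 − 0.063 − 0.173 + 0.014 = 0.886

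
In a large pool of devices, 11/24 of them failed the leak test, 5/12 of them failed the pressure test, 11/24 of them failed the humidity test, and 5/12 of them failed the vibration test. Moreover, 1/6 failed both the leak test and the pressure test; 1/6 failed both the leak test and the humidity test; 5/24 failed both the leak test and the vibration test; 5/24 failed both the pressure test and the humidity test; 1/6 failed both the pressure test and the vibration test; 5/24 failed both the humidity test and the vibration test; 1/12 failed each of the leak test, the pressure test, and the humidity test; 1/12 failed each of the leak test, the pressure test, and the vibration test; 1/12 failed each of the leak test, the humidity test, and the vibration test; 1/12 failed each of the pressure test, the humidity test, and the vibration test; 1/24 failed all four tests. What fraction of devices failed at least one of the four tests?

11/12

Inclusion–exclusion gives
P(≥1) = 11/24 + 5/12 + 11/24 + 5/12 − 1/6 − 1/6 − 5/24 − 5/24 − 1/6 − 5/24 + 1/12 + 1/12 + 1/12 + 1/12 − 1/24 = 11/12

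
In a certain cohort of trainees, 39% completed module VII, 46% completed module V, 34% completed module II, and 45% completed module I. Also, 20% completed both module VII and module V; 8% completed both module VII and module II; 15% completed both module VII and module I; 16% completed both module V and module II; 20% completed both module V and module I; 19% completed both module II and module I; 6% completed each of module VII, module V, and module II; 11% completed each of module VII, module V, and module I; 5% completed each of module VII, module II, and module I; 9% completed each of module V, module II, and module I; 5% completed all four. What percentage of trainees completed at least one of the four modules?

By inclusion–exclusion:
P(≥1) = 39 + 46 + 34 + 45 − 20 − 8 − 15 − 16 − 20 − 19 + 6 + 11 + 5 + 9 − 5 = 92%

92%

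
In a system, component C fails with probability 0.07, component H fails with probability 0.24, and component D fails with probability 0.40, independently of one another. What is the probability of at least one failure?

P(none) = (1 − 0.07) × (1 − 0.24) × (1 − 0.40) = 0.93 × 0.76 × 0.60 = 0.42408
P(at least one) = 1 − 0.42408 = 0.57592

0.57592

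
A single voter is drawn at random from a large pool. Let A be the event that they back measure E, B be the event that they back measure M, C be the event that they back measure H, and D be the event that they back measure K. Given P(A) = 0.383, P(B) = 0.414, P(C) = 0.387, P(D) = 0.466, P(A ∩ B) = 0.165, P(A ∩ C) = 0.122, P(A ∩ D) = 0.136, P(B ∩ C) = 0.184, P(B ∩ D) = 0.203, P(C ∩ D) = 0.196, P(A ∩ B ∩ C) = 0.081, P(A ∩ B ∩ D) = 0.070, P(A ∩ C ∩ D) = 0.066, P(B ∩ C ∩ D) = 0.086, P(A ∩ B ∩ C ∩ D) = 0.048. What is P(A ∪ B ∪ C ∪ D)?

0.899

P(A ∪ B ∪ C ∪ D) = 0.383 + 0.414 + 0.387 + 0.466 − 0.165 − 0.122 − 0.136 − 0.184 − 0.203 − 0.196 + 0.081 + 0.070 + 0.066 + 0.086 − 0.048 = 0.899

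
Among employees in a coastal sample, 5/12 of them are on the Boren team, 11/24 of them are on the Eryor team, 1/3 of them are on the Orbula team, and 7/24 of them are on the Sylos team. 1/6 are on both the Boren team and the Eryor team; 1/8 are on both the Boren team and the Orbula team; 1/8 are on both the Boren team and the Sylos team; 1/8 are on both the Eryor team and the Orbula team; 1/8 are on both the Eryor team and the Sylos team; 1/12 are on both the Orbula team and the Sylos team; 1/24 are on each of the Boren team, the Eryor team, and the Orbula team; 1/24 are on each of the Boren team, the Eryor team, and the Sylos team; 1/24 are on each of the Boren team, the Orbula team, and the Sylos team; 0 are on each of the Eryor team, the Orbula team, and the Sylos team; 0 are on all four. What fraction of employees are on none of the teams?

Inclusion–exclusion gives
P(at least one) = 5/12 + 11/24 + 1/3 + 7/24 − 1/6 − 1/8 − 1/8 − 1/8 − 1/8 − 1/12 + 1/24 + 1/24 + 1/24 + 0 − 0 = 7/8
P(none) = 1 − 7/8 = 1/8

1/8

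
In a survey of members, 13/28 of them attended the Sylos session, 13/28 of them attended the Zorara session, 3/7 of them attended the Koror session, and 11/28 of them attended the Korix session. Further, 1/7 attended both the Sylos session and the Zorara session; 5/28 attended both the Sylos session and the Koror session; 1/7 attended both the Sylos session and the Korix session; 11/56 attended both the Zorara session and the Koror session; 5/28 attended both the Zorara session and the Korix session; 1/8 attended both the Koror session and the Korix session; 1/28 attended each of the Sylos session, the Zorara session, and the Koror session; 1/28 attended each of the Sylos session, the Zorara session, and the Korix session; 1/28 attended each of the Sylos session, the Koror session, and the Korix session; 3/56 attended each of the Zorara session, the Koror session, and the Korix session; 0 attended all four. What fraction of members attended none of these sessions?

P(union) = 13/28 + 13/28 + 3/7 + 11/28 − 1/7 − 5/28 − 1/7 − 11/56 − 5/28 − 1/8 + 1/28 + 1/28 + 1/28 + 3/56 − 0 = 53/56
P(none) = 1 − 53/56 = 3/56

3/56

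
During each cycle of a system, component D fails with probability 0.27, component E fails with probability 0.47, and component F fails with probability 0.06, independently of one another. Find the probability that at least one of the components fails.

P(none) = (1 − 0.27) × (1 − 0.47) × (1 − 0.06) = 0.73 × 0.53 × 0.94 = 0.363686
P(at least one) = 1 − 0.363686 = 0.636314

0.636314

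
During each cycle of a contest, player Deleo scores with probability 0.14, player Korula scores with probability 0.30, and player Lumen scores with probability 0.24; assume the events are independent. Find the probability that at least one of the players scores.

0.54248

Since the events are independent, P(none) is the product of the individual non-occurrence probabilities.
P(none) = (1 − 0.14) × (1 − 0.30) × (1 − 0.24) = 0.86 × 0.70 × 0.76 = 0.45752
P(at least one) = 1 − 0.45752 = 0.54248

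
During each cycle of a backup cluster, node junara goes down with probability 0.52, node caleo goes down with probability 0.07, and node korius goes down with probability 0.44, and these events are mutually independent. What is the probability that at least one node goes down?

P(none) = (1 − 0.52) × (1 − 0.07) × (1 − 0.44) = 0.48 × 0.93 × 0.56 = 0.249984
P(at least one) = 1 − 0.249984 = 0.750016

0.750016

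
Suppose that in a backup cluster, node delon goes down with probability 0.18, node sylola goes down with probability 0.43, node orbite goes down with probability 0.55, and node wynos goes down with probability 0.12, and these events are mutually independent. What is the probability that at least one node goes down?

0.8149096

Since the events are independent, P(none) is the product of the individual non-occurrence probabilities.
P(none) = (1 − 0.18) × (1 − 0.43) × (1 − 0.55) × (1 − 0.12) = 0.82 × 0.57 × 0.45 × 0.88 = 0.1850904
P(at least one) = 1 − 0.1850904 = 0.8149096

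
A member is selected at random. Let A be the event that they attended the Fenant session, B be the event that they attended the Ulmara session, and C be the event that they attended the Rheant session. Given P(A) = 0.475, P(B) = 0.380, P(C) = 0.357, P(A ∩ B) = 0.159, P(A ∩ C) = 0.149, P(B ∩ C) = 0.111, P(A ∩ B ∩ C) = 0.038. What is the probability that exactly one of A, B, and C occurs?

Using the inclusion–exclusion count for exactly one event:
P(exactly one) = 0.475 + 0.380 + 0.357 − 2·0.159 − 2·0.149 − 2·0.111 + 3·0.038 = 0.488

0.488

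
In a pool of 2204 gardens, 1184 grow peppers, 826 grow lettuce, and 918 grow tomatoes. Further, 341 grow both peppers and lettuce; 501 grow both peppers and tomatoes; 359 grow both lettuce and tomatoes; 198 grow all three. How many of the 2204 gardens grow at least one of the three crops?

By inclusion-exclusion,
|at least one| = 1184 + 826 + 918 − 341 − 501 − 359 + 198 = 1925

1925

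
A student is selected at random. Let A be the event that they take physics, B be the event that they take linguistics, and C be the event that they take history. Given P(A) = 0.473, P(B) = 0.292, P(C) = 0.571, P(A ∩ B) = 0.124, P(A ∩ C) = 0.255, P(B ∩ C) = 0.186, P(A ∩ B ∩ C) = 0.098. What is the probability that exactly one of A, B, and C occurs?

0.500

P(exactly one) = 0.473 + 0.292 + 0.571 − 2·0.124 − 2·0.255 − 2·0.186 + 3·0.098 = 0.500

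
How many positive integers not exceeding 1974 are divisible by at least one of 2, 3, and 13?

1367

987 + 658 + 151 − 329 − 75 − 50 + 25 = 1367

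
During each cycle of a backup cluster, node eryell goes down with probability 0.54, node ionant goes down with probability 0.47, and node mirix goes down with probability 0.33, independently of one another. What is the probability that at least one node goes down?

P(none) = (1 − 0.54) × (1 − 0.47) × (1 − 0.33) = 0.46 × 0.53 × 0.67 = 0.163346
P(at least one) = 1 − 0.163346 = 0.836654

0.836654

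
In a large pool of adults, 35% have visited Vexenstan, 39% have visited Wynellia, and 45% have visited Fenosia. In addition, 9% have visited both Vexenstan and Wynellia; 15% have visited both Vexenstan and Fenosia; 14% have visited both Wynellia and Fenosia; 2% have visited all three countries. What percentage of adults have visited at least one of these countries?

P(union) = 35 + 39 + 45 − 9 − 15 − 14 + 2 = 83%

83%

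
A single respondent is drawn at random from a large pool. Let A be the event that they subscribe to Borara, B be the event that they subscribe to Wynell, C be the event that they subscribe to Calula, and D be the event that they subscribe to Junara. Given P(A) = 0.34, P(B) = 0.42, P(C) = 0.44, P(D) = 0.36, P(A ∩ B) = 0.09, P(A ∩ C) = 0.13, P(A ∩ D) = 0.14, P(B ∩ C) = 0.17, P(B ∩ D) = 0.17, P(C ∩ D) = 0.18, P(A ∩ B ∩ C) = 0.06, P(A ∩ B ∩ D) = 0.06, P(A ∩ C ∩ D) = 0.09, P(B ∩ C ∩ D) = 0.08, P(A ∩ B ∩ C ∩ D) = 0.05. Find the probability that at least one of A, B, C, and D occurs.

P(A ∪ B ∪ C ∪ D) = 0.34 + 0.42 + 0.44 + 0.36 − 0.09 − 0.13 − 0.14 − 0.17 − 0.17 − 0.18 + 0.06 + 0.06 + 0.09 + 0.08 − 0.05 = 0.92

0.92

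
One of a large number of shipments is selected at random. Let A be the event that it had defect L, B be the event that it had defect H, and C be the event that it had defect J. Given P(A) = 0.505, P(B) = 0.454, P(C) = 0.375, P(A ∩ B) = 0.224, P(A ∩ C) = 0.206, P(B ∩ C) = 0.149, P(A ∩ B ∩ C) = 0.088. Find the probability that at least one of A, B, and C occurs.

Inclusion–exclusion gives
P(A ∪ B ∪ C) = 0.505 + 0.454 + 0.375 − 0.224 − 0.206 − 0.149 + 0.088 = 0.843

0.843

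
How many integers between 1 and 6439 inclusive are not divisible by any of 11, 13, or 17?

floor(6439/11) + floor(6439/13) + floor(6439/17) − floor(6439/143) − floor(6439/187) − floor(6439/221) + floor(6439/2431) = 585 + 495 + 378 − 45 − 34 − 29 + 2 = 1352
6439 − 1352 = 5087

5087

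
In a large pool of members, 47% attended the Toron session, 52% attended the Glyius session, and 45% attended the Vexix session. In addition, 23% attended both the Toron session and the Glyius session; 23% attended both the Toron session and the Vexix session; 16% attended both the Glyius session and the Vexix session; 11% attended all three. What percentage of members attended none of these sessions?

7%

Apply inclusion-exclusion:
P(at least one) = 47 + 52 + 45 − 23 − 23 − 16 + 11 = 93%
P(none) = 100% − 93% = 7%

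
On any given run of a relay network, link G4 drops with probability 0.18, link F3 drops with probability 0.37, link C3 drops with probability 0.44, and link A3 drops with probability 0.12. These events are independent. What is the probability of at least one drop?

P(none) = (1 − 0.18) × (1 − 0.37) × (1 − 0.44) × (1 − 0.12) = 0.82 × 0.63 × 0.56 × 0.88 = 0.25458048
P(at least one) = 1 − 0.25458048 = 0.74541952

0.74541952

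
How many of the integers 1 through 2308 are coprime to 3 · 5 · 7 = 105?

⌊2308/3⌋ + ⌊2308/5⌋ + ⌊2308/7⌋ − ⌊2308/15⌋ − ⌊2308/21⌋ − ⌊2308/35⌋ + ⌊2308/105⌋ = 769 + 461 + 329 − 153 − 109 − 65 + 21 = 1253
2308 − 1253 = 1055

1055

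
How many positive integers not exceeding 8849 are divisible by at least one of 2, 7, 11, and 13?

By inclusion-exclusion,
4424 + 1264 + 804 + 680 − 632 − 402 − 340 − 114 − 97 − 61 + 57 + 48 + 30 + 8 − 4 = 5665

5665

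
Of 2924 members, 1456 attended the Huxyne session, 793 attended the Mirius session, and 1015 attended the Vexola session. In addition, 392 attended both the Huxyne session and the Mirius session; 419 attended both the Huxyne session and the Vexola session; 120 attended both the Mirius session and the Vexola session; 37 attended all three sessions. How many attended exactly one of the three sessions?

1513

By inclusion–exclusion (exactly-one form):
|exactly one| = 1456 + 793 + 1015 − 2·392 − 2·419 − 2·120 + 3·37 = 1513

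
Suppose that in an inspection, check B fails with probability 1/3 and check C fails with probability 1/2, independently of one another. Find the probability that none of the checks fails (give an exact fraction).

1/3

P(none) = (1 − 1/3) × (1 − 1/2) = 2/3 × 1/2 = 1/3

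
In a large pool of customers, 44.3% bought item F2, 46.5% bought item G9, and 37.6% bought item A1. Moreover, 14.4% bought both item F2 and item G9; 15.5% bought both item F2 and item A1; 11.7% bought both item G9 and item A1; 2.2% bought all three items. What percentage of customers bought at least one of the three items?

89.0%

P(at least one) = 44.3 + 46.5 + 37.6 − 14.4 − 15.5 − 11.7 + 2.2 = 89.0%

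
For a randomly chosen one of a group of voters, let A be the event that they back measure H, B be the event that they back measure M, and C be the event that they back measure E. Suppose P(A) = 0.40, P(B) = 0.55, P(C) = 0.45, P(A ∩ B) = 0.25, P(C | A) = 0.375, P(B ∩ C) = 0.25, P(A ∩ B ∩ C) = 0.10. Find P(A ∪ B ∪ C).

0.85

P(A ∩ C) = P(A)·P(C|A) = 0.40 × 0.375 = 0.15
Using inclusion–exclusion:
P(A ∪ B ∪ C) = 0.40 + 0.55 + 0.45 − 0.25 − 0.15 − 0.25 + 0.10 = 0.85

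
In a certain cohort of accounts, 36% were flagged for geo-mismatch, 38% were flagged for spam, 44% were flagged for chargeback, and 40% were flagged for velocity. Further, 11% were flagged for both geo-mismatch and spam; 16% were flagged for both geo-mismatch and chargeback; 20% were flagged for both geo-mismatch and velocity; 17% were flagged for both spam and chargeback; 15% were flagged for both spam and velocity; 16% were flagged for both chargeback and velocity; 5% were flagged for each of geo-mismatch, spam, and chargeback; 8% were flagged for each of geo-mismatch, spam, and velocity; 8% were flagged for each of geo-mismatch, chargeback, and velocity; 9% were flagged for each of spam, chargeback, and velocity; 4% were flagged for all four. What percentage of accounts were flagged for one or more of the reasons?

89%

By inclusion–exclusion:
P(≥1) = 36 + 38 + 44 + 40 − 11 − 16 − 20 − 17 − 15 − 16 + 5 + 8 + 8 + 9 − 4 = 89%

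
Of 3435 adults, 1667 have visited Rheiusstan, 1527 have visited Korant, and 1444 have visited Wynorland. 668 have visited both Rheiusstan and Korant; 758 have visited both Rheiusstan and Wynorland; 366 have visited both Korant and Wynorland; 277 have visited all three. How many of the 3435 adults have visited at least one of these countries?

By inclusion–exclusion:
|union| = 1667 + 1527 + 1444 − 668 − 758 − 366 + 277 = 3123

3123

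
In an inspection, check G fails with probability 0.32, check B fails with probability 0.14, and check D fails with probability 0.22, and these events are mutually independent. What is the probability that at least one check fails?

Since the events are independent, P(none) is the product of the individual non-occurrence probabilities.
P(none) = (1 − 0.32) × (1 − 0.14) × (1 − 0.22) = 0.68 × 0.86 × 0.78 = 0.456144
P(at least one) = 1 − 0.456144 = 0.543856

0.543856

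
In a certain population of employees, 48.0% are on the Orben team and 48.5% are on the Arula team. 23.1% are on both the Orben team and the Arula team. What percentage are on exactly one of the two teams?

Using the inclusion–exclusion count for exactly one event:
P(exactly one) = 48.0 + 48.5 − 2·23.1 = 50.3%

50.3%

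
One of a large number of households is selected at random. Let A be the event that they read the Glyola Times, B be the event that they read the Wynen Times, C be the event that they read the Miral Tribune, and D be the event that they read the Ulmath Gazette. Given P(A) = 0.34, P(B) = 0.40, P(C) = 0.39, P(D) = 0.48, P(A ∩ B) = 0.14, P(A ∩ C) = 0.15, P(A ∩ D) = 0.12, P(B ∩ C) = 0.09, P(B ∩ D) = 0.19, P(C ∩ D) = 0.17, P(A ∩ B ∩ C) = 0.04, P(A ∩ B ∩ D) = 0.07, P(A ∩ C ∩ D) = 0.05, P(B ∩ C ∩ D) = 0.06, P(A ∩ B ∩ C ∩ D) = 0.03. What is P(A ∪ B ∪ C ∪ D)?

P(A ∪ B ∪ C ∪ D) = 0.34 + 0.40 + 0.39 + 0.48 − 0.14 − 0.15 − 0.12 − 0.09 − 0.19 − 0.17 + 0.04 + 0.07 + 0.05 + 0.06 − 0.03 = 0.94

0.94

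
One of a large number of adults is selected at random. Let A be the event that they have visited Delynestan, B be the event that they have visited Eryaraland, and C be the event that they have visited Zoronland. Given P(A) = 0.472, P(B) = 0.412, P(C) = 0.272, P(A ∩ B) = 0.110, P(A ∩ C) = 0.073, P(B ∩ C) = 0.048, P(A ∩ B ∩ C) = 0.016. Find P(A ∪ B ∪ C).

0.941

P(A ∪ B ∪ C) = 0.472 + 0.412 + 0.272 − 0.110 − 0.073 − 0.048 + 0.016 = 0.941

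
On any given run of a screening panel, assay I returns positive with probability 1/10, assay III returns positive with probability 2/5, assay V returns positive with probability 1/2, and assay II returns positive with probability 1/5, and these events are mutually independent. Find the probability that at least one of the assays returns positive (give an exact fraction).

98/125

P(none) = (1 − 1/10) × (1 − 2/5) × (1 − 1/2) × (1 − 1/5) = 9/10 × 3/5 × 1/2 × 4/5 = 27/125
P(at least one) = 1 − 27/125 = 98/125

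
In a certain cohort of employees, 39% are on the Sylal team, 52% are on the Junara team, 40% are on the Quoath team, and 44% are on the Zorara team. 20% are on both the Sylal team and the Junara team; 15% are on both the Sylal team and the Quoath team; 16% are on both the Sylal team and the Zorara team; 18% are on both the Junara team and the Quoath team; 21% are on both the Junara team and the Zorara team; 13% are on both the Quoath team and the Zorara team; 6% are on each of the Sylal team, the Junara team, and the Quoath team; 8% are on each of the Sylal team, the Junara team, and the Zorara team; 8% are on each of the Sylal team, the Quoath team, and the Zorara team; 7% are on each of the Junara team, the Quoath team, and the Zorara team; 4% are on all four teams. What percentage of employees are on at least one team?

97%

Inclusion–exclusion gives
P(union) = 39 + 52 + 40 + 44 − 20 − 15 − 16 − 18 − 21 − 13 + 6 + 8 + 8 + 7 − 4 = 97%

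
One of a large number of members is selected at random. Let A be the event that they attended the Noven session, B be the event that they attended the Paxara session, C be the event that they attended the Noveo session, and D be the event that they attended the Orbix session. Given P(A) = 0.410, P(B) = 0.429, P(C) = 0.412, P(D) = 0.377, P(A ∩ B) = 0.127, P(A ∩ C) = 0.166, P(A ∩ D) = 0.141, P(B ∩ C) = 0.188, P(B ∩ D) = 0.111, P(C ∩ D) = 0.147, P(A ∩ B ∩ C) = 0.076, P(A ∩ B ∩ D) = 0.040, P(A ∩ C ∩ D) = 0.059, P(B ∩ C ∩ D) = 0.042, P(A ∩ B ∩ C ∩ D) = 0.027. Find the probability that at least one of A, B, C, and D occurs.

Using inclusion–exclusion:
P(A ∪ B ∪ C ∪ D) = 0.410 + 0.429 + 0.412 + 0.377 − 0.127 − 0.166 − 0.141 − 0.188 − 0.111 − 0.147 + 0.076 + 0.040 + 0.059 + 0.042 − 0.027 = 0.938

0.938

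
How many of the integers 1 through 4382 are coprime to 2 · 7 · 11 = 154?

By inclusion-exclusion,
floor(4382/2) + floor(4382/7) + floor(4382/11) − floor(4382/14) − floor(4382/22) − floor(4382/77) + floor(4382/154) = 2191 + 626 + 398 − 313 − 199 − 56 + 28 = 2675
4382 − 2675 = 1707

1707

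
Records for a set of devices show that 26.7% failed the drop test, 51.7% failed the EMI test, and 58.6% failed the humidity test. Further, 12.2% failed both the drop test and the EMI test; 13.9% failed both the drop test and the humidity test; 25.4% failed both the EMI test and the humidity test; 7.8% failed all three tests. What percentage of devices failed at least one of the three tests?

93.3%

P(union) = 26.7 + 51.7 + 58.6 − 12.2 − 13.9 − 25.4 + 7.8 = 93.3%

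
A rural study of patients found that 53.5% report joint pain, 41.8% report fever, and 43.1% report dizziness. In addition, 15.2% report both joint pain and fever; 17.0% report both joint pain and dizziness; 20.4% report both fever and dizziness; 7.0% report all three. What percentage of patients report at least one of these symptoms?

Using inclusion–exclusion:
P(union) = 53.5 + 41.8 + 43.1 − 15.2 − 17.0 − 20.4 + 7.0 = 92.8%

92.8%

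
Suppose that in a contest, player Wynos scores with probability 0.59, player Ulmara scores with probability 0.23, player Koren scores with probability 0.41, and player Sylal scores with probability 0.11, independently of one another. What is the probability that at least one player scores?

0.83422593

P(none) = (1 − 0.59) × (1 − 0.23) × (1 − 0.41) × (1 − 0.11) = 0.41 × 0.77 × 0.59 × 0.89 = 0.16577407
P(at least one) = 1 − 0.16577407 = 0.83422593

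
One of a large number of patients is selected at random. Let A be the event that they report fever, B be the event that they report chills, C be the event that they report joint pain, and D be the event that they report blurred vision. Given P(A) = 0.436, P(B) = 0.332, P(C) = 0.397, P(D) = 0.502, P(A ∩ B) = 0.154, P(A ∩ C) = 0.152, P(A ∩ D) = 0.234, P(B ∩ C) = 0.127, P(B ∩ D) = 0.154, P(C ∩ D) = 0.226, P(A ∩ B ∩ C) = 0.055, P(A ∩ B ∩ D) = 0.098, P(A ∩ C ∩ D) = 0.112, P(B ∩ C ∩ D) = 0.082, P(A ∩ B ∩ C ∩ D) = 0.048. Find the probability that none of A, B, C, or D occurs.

Apply inclusion-exclusion:
P(A ∪ B ∪ C ∪ D) = 0.436 + 0.332 + 0.397 + 0.502 − 0.154 − 0.152 − 0.234 − 0.127 − 0.154 − 0.226 + 0.055 + 0.098 + 0.112 + 0.082 − 0.048 = 0.919
P(none) = 1 − 0.919 = 0.081

0.081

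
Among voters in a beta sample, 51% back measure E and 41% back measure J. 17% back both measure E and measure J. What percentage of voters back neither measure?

25%

P(union) = 51 + 41 − 17 = 75%
P(none) = 100% − 75% = 25%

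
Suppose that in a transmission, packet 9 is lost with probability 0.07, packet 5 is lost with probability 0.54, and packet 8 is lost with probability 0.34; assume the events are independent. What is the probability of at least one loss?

Independence gives P(none) = ∏(1 − pᵢ).
P(none) = (1 − 0.07) × (1 − 0.54) × (1 − 0.34) = 0.93 × 0.46 × 0.66 = 0.282348
P(at least one) = 1 − 0.282348 = 0.717652

0.717652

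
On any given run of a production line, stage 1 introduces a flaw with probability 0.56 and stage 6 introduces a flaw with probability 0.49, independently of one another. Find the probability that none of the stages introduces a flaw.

P(none) = (1 − 0.56) × (1 − 0.49) = 0.44 × 0.51 = 0.2244

0.2244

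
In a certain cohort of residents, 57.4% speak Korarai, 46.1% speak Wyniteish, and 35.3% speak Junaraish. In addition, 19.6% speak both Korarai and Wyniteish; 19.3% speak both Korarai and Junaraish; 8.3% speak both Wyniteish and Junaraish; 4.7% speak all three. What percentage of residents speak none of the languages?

Using inclusion–exclusion:
P(union) = 57.4 + 46.1 + 35.3 − 19.6 − 19.3 − 8.3 + 4.7 = 96.3%
P(none) = 100% − 96.3% = 3.7%

3.7%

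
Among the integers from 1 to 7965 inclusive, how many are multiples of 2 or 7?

4551

Apply inclusion-exclusion:
⌊7965/2⌋ + ⌊7965/7⌋ − ⌊7965/14⌋ = 3982 + 1137 − 568 = 4551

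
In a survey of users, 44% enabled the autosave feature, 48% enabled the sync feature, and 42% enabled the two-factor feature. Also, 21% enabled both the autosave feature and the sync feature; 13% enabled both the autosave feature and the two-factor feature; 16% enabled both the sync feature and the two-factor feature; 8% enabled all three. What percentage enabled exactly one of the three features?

58%

P(exactly one) = 44 + 48 + 42 − 2·21 − 2·13 − 2·16 + 3·8 = 58%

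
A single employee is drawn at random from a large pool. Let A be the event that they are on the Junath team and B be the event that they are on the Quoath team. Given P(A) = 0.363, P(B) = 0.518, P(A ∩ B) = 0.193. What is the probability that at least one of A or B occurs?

0.688

P(A ∪ B) = 0.363 + 0.518 − 0.193 = 0.688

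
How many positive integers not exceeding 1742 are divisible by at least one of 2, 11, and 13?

By inclusion–exclusion:
⌊1742/2⌋ + ⌊1742/11⌋ + ⌊1742/13⌋ − ⌊1742/22⌋ − ⌊1742/26⌋ − ⌊1742/143⌋ + ⌊1742/286⌋ = 871 + 158 + 134 − 79 − 67 − 12 + 6 = 1011

1011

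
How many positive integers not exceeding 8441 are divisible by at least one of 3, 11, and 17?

floor(8441/3) + floor(8441/11) + floor(8441/17) − floor(8441/33) − floor(8441/51) − floor(8441/187) + floor(8441/561) = 2813 + 767 + 496 − 255 − 165 − 45 + 15 = 3626

3626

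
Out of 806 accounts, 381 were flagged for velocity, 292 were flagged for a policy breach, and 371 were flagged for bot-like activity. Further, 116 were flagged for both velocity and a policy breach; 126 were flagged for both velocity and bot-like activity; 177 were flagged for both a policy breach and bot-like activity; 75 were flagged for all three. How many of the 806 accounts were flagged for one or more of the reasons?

By inclusion–exclusion:
|at least one| = 381 + 292 + 371 − 116 − 126 − 177 + 75 = 700

700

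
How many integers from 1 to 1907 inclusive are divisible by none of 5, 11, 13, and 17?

1206

⌊1907/5⌋ + ⌊1907/11⌋ + ⌊1907/13⌋ + ⌊1907/17⌋ − ⌊1907/55⌋ − ⌊1907/65⌋ − ⌊1907/85⌋ − ⌊1907/143⌋ − ⌊1907/187⌋ − ⌊1907/221⌋ + ⌊1907/715⌋ + ⌊1907/935⌋ + ⌊1907/1105⌋ + ⌊1907/2431⌋ − ⌊1907/12155⌋ = 381 + 173 + 146 + 112 − 34 − 29 − 22 − 13 − 10 − 8 + 2 + 2 + 1 + 0 − 0 = 701
1907 − 701 = 1206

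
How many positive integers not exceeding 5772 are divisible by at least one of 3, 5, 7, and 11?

By inclusion–exclusion:
⌊5772/3⌋ + ⌊5772/5⌋ + ⌊5772/7⌋ + ⌊5772/11⌋ − ⌊5772/15⌋ − ⌊5772/21⌋ − ⌊5772/33⌋ − ⌊5772/35⌋ − ⌊5772/55⌋ − ⌊5772/77⌋ + ⌊5772/105⌋ + ⌊5772/165⌋ + ⌊5772/231⌋ + ⌊5772/385⌋ − ⌊5772/1155⌋ = 1924 + 1154 + 824 + 524 − 384 − 274 − 174 − 164 − 104 − 74 + 54 + 34 + 24 + 14 − 4 = 3374

3374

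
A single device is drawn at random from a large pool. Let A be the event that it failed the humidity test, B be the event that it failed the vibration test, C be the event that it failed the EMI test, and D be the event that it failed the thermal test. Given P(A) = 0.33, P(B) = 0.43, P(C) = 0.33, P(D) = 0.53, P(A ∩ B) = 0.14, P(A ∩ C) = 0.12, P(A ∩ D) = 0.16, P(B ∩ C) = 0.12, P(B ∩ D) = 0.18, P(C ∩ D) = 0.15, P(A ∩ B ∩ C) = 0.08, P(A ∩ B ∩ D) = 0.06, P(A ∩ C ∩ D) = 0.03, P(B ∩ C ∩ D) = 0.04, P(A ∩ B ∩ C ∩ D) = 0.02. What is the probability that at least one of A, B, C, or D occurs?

0.94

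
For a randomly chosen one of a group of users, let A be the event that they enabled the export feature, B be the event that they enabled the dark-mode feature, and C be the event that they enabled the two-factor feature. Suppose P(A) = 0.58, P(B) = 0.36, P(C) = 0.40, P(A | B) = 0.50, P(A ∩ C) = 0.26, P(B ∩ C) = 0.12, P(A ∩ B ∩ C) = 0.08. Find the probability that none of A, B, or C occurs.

P(A ∩ B) = P(B)·P(A|B) = 0.36 × 0.50 = 0.18
By inclusion–exclusion:
P(A ∪ B ∪ C) = 0.58 + 0.36 + 0.40 − 0.18 − 0.26 − 0.12 + 0.08 = 0.86
P(none) = 1 − 0.86 = 0.14

0.14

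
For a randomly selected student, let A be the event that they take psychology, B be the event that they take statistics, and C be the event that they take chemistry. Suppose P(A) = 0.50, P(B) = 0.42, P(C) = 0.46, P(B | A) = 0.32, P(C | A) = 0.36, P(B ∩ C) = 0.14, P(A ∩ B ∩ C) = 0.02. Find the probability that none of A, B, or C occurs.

P(A ∩ B) = P(A)·P(B|A) = 0.50 × 0.32 = 0.16
P(A ∩ C) = P(A)·P(C|A) = 0.50 × 0.36 = 0.18
Inclusion–exclusion gives
P(A ∪ B ∪ C) = 0.50 + 0.42 + 0.46 − 0.16 − 0.18 − 0.14 + 0.02 = 0.92
P(none) = 1 − 0.92 = 0.08

0.08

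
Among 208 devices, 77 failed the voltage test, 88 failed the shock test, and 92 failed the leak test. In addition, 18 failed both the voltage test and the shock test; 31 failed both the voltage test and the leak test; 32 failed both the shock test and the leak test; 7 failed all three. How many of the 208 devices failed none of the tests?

|at least one| = 77 + 88 + 92 − 18 − 31 − 32 + 7 = 183
None: 208 − 183 = 25

25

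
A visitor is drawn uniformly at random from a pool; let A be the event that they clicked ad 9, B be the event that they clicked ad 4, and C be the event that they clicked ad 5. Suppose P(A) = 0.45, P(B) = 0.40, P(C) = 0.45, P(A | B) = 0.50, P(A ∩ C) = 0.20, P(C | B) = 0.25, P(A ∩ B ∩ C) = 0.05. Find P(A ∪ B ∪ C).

0.85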